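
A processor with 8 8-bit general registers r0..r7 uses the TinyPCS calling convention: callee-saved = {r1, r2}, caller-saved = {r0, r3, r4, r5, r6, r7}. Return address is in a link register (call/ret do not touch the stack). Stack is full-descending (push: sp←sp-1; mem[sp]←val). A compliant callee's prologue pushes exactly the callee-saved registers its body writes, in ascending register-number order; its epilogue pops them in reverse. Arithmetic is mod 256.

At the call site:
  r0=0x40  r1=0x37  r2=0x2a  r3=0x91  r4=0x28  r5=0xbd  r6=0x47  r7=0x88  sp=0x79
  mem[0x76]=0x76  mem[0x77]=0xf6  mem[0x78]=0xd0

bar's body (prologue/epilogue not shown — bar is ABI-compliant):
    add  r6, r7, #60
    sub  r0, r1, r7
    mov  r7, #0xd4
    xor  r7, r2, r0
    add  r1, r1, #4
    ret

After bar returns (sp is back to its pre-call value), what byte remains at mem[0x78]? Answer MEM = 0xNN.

MEM = 0x37

prologue: push r1 -> mem[0x78]=0x37, sp=0x78
body[0] add  r6, r7, #60 -> r6=0xc4
body[1] sub  r0, r1, r7 -> r0=0xaf
body[2] mov  r7, #0xd4 -> r7=0xd4
body[3] xor  r7, r2, r0 -> r7=0x85
body[4] add  r1, r1, #4 -> r1=0x3b
epilogue: pop r1=0x37, sp=0x79
prologue pushed ['r1'] at ['0x78']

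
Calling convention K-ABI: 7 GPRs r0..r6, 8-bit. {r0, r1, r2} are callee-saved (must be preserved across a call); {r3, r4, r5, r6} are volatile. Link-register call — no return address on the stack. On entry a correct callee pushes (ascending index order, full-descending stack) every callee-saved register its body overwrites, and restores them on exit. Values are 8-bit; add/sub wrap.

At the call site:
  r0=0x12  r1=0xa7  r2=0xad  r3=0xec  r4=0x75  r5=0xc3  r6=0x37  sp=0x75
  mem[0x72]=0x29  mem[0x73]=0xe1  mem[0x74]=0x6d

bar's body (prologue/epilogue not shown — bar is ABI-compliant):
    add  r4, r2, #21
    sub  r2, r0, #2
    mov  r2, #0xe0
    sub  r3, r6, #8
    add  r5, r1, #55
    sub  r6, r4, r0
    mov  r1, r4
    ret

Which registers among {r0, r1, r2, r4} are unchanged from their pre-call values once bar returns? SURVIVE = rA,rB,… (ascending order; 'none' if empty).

prologue: push r1 -> mem[0x74]=0xa7, sp=0x74
prologue: push r2 -> mem[0x73]=0xad, sp=0x73
body[0] add  r4, r2, #21 -> r4=0xc2
body[1] sub  r2, r0, #2 -> r2=0x10
body[2] mov  r2, #0xe0 -> r2=0xe0
body[3] sub  r3, r6, #8 -> r3=0x2f
body[4] add  r5, r1, #55 -> r5=0xde
body[5] sub  r6, r4, r0 -> r6=0xb0
body[6] mov  r1, r4 -> r1=0xc2
epilogue: pop r2=0xad, sp=0x74
epilogue: pop r1=0xa7, sp=0x75
r0: callee-saved, written=False
r1: callee-saved, written=True
r2: callee-saved, written=True
r4: caller-saved, written=True

SURVIVE = r0,r1,r2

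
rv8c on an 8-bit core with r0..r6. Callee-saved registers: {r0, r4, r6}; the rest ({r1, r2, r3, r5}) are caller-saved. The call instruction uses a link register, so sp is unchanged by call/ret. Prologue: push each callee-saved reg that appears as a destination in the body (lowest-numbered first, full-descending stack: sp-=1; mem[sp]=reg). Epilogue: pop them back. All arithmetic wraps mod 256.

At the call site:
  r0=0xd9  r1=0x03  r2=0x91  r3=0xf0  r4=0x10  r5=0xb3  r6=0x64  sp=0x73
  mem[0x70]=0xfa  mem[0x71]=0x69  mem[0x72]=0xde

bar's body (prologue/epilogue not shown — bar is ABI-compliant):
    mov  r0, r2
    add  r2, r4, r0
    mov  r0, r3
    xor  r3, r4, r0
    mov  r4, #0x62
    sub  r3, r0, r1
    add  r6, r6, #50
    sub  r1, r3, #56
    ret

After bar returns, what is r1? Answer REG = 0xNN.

REG = 0xb5

prologue: push r0 -> mem[0x72]=0xd9, sp=0x72
prologue: push r4 -> mem[0x71]=0x10, sp=0x71
prologue: push r6 -> mem[0x70]=0x64, sp=0x70
body[0] mov  r0, r2 -> r0=0x91
body[1] add  r2, r4, r0 -> r2=0xa1
body[2] mov  r0, r3 -> r0=0xf0
body[3] xor  r3, r4, r0 -> r3=0xe0
body[4] mov  r4, #0x62 -> r4=0x62
body[5] sub  r3, r0, r1 -> r3=0xed
body[6] add  r6, r6, #50 -> r6=0x96
body[7] sub  r1, r3, #56 -> r1=0xb5
epilogue: pop r6=0x64, sp=0x71
epilogue: pop r4=0x10, sp=0x72
epilogue: pop r0=0xd9, sp=0x73
r1 is caller-saved -> body value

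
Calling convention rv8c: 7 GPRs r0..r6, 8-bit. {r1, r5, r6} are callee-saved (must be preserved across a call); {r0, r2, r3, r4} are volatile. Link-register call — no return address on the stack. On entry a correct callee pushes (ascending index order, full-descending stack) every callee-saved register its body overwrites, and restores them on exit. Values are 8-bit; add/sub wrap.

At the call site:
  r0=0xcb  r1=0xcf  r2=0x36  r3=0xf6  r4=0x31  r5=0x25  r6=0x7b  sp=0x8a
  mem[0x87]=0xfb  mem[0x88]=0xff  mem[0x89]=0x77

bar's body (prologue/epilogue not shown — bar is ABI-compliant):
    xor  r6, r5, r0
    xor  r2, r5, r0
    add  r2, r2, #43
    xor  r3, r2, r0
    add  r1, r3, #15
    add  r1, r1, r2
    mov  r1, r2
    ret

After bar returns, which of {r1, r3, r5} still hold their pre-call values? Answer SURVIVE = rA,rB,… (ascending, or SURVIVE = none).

prologue: push r1 -> mem[0x89]=0xcf, sp=0x89
prologue: push r6 -> mem[0x88]=0x7b, sp=0x88
body[0] xor  r6, r5, r0 -> r6=0xee
body[1] xor  r2, r5, r0 -> r2=0xee
body[2] add  r2, r2, #43 -> r2=0x19
body[3] xor  r3, r2, r0 -> r3=0xd2
body[4] add  r1, r3, #15 -> r1=0xe1
body[5] add  r1, r1, r2 -> r1=0xfa
body[6] mov  r1, r2 -> r1=0x19
epilogue: pop r6=0x7b, sp=0x89
epilogue: pop r1=0xcf, sp=0x8a
r1: callee-saved, written=True
r3: caller-saved, written=True
r5: callee-saved, written=False

SURVIVE = r1,r5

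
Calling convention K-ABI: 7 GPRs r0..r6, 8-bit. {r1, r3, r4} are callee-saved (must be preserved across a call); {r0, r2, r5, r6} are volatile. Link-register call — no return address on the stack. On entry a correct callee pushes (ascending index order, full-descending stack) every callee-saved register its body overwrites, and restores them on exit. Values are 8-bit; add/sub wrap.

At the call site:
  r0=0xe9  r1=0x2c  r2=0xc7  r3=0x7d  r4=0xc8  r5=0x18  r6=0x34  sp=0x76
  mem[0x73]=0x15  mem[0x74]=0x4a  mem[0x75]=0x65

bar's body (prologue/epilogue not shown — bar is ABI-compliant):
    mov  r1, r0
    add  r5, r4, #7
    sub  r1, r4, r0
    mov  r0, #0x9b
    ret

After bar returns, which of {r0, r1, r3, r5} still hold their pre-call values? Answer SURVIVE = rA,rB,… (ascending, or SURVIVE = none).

SURVIVE = r1,r3

prologue: push r1 → mem[0x75]=0x2c, sp=0x75
body[0] mov  r1, r0 → r1=0xe9
body[1] add  r5, r4, #7 → r5=0xcf
body[2] sub  r1, r4, r0 → r1=0xdf
body[3] mov  r0, #0x9b → r0=0x9b
epilogue: pop r1=0x2c, sp=0x76
r0: caller-saved, written=True
r1: callee-saved, written=True
r3: callee-saved, written=False
r5: caller-saved, written=True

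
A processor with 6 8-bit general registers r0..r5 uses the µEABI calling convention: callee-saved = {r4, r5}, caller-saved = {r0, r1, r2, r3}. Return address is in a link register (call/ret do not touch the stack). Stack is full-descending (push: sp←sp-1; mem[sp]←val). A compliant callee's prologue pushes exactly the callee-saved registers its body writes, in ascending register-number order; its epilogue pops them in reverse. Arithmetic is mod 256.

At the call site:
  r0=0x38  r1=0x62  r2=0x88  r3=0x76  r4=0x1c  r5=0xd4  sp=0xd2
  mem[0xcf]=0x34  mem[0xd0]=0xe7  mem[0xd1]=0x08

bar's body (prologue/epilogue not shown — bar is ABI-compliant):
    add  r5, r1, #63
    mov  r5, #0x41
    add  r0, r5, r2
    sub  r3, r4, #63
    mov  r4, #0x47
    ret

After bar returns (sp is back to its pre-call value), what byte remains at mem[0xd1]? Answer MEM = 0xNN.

prologue: push r4 -> mem[0xd1]=0x1c, sp=0xd1
prologue: push r5 -> mem[0xd0]=0xd4, sp=0xd0
body[0] add  r5, r1, #63 -> r5=0xa1
body[1] mov  r5, #0x41 -> r5=0x41
body[2] add  r0, r5, r2 -> r0=0xc9
body[3] sub  r3, r4, #63 -> r3=0xdd
body[4] mov  r4, #0x47 -> r4=0x47
epilogue: pop r5=0xd4, sp=0xd1
epilogue: pop r4=0x1c, sp=0xd2
prologue pushed ['r4', 'r5'] at ['0xd1', '0xd0']

MEM = 0x1c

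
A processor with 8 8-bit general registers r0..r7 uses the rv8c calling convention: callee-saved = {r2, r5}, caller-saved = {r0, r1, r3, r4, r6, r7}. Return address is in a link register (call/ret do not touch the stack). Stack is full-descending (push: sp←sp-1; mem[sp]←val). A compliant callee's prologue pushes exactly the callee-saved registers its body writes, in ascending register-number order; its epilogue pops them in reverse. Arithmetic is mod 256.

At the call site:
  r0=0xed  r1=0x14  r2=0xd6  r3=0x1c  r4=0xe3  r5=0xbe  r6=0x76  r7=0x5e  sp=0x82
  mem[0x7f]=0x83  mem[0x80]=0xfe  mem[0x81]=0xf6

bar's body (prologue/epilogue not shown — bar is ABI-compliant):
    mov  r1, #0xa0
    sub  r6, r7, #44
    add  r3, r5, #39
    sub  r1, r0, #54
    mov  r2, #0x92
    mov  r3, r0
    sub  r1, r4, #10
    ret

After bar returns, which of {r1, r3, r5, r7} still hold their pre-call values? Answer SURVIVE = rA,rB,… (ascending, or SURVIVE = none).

SURVIVE = r5,r7

prologue: push r2 → mem[0x81]=0xd6, sp=0x81
body[0] mov  r1, #0xa0 → r1=0xa0
body[1] sub  r6, r7, #44 → r6=0x32
body[2] add  r3, r5, #39 → r3=0xe5
body[3] sub  r1, r0, #54 → r1=0xb7
body[4] mov  r2, #0x92 → r2=0x92
body[5] mov  r3, r0 → r3=0xed
body[6] sub  r1, r4, #10 → r1=0xd9
epilogue: pop r2=0xd6, sp=0x82
r1: caller-saved, written=True
r3: caller-saved, written=True
r5: callee-saved, written=False
r7: caller-saved, written=False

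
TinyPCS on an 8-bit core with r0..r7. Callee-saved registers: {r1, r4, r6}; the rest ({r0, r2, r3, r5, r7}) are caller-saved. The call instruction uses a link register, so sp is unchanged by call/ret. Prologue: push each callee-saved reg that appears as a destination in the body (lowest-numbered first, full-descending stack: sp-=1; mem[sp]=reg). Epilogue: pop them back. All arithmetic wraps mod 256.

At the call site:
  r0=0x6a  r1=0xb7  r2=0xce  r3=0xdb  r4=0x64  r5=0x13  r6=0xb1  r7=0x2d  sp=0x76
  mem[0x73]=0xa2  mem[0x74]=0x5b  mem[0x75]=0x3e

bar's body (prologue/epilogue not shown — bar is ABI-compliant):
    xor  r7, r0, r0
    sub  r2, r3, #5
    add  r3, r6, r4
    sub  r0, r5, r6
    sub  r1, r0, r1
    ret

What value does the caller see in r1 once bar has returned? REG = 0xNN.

prologue: push r1 → mem[0x75]=0xb7, sp=0x75
body[0] xor  r7, r0, r0 → r7=0x00
body[1] sub  r2, r3, #5 → r2=0xd6
body[2] add  r3, r6, r4 → r3=0x15
body[3] sub  r0, r5, r6 → r0=0x62
body[4] sub  r1, r0, r1 → r1=0xab
epilogue: pop r1=0xb7, sp=0x76
r1 is callee-saved → restored

REG = 0xb7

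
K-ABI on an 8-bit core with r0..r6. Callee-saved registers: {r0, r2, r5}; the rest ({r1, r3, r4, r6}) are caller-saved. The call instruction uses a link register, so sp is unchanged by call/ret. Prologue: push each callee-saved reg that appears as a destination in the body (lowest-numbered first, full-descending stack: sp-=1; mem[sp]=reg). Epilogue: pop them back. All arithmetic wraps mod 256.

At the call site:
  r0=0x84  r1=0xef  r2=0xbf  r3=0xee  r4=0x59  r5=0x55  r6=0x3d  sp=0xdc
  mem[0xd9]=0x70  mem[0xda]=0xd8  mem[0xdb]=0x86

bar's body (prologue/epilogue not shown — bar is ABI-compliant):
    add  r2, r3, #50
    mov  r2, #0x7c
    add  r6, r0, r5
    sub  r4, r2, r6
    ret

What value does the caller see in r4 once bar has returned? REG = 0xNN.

REG = 0xa3

prologue: push r2 -> mem[0xdb]=0xbf, sp=0xdb
body[0] add  r2, r3, #50 -> r2=0x20
body[1] mov  r2, #0x7c -> r2=0x7c
body[2] add  r6, r0, r5 -> r6=0xd9
body[3] sub  r4, r2, r6 -> r4=0xa3
epilogue: pop r2=0xbf, sp=0xdc
r4 is caller-saved -> body value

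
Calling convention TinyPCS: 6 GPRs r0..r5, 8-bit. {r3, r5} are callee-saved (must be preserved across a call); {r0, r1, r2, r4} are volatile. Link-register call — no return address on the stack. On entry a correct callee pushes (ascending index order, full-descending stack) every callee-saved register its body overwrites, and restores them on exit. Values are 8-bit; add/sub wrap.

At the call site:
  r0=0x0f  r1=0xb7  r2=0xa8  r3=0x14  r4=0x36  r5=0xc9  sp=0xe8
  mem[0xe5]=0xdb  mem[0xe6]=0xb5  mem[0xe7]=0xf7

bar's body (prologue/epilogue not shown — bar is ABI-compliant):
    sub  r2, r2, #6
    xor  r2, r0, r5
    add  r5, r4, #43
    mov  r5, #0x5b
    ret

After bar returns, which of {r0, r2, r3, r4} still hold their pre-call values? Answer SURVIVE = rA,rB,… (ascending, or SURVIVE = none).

prologue: push r5 -> mem[0xe7]=0xc9, sp=0xe7
body[0] sub  r2, r2, #6 -> r2=0xa2
body[1] xor  r2, r0, r5 -> r2=0xc6
body[2] add  r5, r4, #43 -> r5=0x61
body[3] mov  r5, #0x5b -> r5=0x5b
epilogue: pop r5=0xc9, sp=0xe8
r0: caller-saved, written=False
r2: caller-saved, written=True
r3: callee-saved, written=False
r4: caller-saved, written=False

SURVIVE = r0,r3,r4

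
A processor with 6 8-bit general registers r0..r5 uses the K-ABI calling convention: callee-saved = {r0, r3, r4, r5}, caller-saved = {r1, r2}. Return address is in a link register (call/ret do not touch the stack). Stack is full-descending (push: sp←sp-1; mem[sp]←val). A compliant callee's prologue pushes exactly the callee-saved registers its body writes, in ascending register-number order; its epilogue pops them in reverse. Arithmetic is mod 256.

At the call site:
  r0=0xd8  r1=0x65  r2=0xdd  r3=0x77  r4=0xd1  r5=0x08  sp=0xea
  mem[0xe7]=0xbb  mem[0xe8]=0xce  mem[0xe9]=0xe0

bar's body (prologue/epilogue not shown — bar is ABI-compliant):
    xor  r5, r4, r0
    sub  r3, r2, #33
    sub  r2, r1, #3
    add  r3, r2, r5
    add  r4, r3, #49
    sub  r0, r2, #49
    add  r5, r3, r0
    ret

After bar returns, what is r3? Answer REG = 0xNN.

prologue: push r0 -> mem[0xe9]=0xd8, sp=0xe9
prologue: push r3 -> mem[0xe8]=0x77, sp=0xe8
prologue: push r4 -> mem[0xe7]=0xd1, sp=0xe7
prologue: push r5 -> mem[0xe6]=0x08, sp=0xe6
body[0] xor  r5, r4, r0 -> r5=0x09
body[1] sub  r3, r2, #33 -> r3=0xbc
body[2] sub  r2, r1, #3 -> r2=0x62
body[3] add  r3, r2, r5 -> r3=0x6b
body[4] add  r4, r3, #49 -> r4=0x9c
body[5] sub  r0, r2, #49 -> r0=0x31
body[6] add  r5, r3, r0 -> r5=0x9c
epilogue: pop r5=0x08, sp=0xe7
epilogue: pop r4=0xd1, sp=0xe8
epilogue: pop r3=0x77, sp=0xe9
epilogue: pop r0=0xd8, sp=0xea
r3 is callee-saved -> restored

REG = 0x77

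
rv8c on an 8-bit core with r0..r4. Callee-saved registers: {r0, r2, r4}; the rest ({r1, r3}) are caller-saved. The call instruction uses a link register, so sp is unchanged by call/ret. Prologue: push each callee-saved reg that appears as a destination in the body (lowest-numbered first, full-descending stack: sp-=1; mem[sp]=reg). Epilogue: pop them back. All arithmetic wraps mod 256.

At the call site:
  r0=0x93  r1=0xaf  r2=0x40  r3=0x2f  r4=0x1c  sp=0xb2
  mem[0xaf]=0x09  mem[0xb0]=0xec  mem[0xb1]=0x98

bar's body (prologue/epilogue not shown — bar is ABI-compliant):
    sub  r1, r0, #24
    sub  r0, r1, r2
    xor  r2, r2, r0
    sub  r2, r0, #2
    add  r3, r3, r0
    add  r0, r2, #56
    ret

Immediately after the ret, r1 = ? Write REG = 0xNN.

REG = 0x7b

prologue: push r0 → mem[0xb1]=0x93, sp=0xb1
prologue: push r2 → mem[0xb0]=0x40, sp=0xb0
body[0] sub  r1, r0, #24 → r1=0x7b
body[1] sub  r0, r1, r2 → r0=0x3b
body[2] xor  r2, r2, r0 → r2=0x7b
body[3] sub  r2, r0, #2 → r2=0x39
body[4] add  r3, r3, r0 → r3=0x6a
body[5] add  r0, r2, #56 → r0=0x71
epilogue: pop r2=0x40, sp=0xb1
epilogue: pop r0=0x93, sp=0xb2
r1 is caller-saved → body value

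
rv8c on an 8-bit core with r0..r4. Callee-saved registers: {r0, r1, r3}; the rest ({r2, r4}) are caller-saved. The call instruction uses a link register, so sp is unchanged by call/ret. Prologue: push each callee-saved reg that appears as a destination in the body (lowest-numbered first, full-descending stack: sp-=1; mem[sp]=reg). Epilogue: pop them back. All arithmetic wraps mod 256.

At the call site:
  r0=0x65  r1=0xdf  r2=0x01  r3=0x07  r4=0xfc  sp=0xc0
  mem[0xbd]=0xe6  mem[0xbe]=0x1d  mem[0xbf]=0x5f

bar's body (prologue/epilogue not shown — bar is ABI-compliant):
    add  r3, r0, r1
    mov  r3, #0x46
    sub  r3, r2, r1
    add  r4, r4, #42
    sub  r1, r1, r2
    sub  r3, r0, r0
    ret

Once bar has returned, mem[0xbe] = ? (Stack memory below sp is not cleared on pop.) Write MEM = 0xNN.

MEM = 0x07

prologue: push r1 → mem[0xbf]=0xdf, sp=0xbf
prologue: push r3 → mem[0xbe]=0x07, sp=0xbe
body[0] add  r3, r0, r1 → r3=0x44
body[1] mov  r3, #0x46 → r3=0x46
body[2] sub  r3, r2, r1 → r3=0x22
body[3] add  r4, r4, #42 → r4=0x26
body[4] sub  r1, r1, r2 → r1=0xde
body[5] sub  r3, r0, r0 → r3=0x00
epilogue: pop r3=0x07, sp=0xbf
epilogue: pop r1=0xdf, sp=0xc0
prologue pushed ['r1', 'r3'] at ['0xbf', '0xbe']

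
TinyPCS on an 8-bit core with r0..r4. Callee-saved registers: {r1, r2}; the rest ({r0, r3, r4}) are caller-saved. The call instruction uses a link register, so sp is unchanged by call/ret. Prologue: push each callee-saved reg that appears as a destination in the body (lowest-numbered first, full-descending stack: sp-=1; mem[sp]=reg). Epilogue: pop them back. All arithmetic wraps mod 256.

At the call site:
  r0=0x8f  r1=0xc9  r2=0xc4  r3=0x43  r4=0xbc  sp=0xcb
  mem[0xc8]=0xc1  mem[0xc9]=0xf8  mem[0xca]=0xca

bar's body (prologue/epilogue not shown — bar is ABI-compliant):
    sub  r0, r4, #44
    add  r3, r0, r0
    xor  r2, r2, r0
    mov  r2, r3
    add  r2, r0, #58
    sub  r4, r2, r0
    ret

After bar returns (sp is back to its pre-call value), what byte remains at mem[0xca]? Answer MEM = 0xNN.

MEM = 0xc4

prologue: push r2 -> mem[0xca]=0xc4, sp=0xca
body[0] sub  r0, r4, #44 -> r0=0x90
body[1] add  r3, r0, r0 -> r3=0x20
body[2] xor  r2, r2, r0 -> r2=0x54
body[3] mov  r2, r3 -> r2=0x20
body[4] add  r2, r0, #58 -> r2=0xca
body[5] sub  r4, r2, r0 -> r4=0x3a
epilogue: pop r2=0xc4, sp=0xcb
prologue pushed ['r2'] at ['0xca']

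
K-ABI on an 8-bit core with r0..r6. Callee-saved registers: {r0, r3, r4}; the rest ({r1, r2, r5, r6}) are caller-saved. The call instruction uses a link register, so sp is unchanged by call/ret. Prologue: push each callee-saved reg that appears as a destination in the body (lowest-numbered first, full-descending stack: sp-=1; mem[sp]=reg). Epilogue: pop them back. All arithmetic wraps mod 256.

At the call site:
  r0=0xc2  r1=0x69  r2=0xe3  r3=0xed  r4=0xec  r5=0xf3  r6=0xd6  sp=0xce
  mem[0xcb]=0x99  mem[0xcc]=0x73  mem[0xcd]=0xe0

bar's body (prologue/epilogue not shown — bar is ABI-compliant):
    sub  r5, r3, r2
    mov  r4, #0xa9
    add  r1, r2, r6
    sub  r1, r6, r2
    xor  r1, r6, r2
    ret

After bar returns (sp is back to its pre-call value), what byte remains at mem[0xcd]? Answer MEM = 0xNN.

MEM = 0xec

prologue: push r4 -> mem[0xcd]=0xec, sp=0xcd
body[0] sub  r5, r3, r2 -> r5=0x0a
body[1] mov  r4, #0xa9 -> r4=0xa9
body[2] add  r1, r2, r6 -> r1=0xb9
body[3] sub  r1, r6, r2 -> r1=0xf3
body[4] xor  r1, r6, r2 -> r1=0x35
epilogue: pop r4=0xec, sp=0xce
prologue pushed ['r4'] at ['0xcd']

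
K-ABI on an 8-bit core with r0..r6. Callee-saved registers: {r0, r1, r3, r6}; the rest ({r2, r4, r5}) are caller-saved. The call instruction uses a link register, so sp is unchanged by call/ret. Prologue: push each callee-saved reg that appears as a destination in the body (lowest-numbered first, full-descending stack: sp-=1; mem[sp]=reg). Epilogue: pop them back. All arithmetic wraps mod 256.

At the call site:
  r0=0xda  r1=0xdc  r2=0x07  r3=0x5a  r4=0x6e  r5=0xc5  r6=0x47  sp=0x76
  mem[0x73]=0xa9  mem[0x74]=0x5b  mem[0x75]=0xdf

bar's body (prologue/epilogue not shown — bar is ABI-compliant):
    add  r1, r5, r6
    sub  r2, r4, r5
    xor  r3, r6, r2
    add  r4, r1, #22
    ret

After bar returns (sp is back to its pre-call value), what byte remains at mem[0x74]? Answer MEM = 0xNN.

prologue: push r1 → mem[0x75]=0xdc, sp=0x75
prologue: push r3 → mem[0x74]=0x5a, sp=0x74
body[0] add  r1, r5, r6 → r1=0x0c
body[1] sub  r2, r4, r5 → r2=0xa9
body[2] xor  r3, r6, r2 → r3=0xee
body[3] add  r4, r1, #22 → r4=0x22
epilogue: pop r3=0x5a, sp=0x75
epilogue: pop r1=0xdc, sp=0x76
prologue pushed ['r1', 'r3'] at ['0x75', '0x74']

MEM = 0x5a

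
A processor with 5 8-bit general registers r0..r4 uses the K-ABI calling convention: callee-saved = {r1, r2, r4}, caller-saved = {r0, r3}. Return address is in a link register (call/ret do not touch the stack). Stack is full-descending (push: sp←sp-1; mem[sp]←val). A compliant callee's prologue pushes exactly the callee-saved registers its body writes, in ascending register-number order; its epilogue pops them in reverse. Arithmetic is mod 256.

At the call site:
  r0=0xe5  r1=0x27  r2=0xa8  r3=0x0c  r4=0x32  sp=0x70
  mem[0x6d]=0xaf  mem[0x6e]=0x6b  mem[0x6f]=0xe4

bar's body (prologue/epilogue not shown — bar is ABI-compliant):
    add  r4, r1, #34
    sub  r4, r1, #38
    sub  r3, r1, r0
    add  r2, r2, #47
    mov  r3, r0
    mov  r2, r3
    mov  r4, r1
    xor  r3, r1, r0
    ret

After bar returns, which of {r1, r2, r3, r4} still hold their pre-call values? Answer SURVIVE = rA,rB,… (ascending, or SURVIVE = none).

SURVIVE = r1,r2,r4

prologue: push r2 -> mem[0x6f]=0xa8, sp=0x6f
prologue: push r4 -> mem[0x6e]=0x32, sp=0x6e
body[0] add  r4, r1, #34 -> r4=0x49
body[1] sub  r4, r1, #38 -> r4=0x01
body[2] sub  r3, r1, r0 -> r3=0x42
body[3] add  r2, r2, #47 -> r2=0xd7
body[4] mov  r3, r0 -> r3=0xe5
body[5] mov  r2, r3 -> r2=0xe5
body[6] mov  r4, r1 -> r4=0x27
body[7] xor  r3, r1, r0 -> r3=0xc2
epilogue: pop r4=0x32, sp=0x6f
epilogue: pop r2=0xa8, sp=0x70
r1: callee-saved, written=False
r2: callee-saved, written=True
r3: caller-saved, written=True
r4: callee-saved, written=True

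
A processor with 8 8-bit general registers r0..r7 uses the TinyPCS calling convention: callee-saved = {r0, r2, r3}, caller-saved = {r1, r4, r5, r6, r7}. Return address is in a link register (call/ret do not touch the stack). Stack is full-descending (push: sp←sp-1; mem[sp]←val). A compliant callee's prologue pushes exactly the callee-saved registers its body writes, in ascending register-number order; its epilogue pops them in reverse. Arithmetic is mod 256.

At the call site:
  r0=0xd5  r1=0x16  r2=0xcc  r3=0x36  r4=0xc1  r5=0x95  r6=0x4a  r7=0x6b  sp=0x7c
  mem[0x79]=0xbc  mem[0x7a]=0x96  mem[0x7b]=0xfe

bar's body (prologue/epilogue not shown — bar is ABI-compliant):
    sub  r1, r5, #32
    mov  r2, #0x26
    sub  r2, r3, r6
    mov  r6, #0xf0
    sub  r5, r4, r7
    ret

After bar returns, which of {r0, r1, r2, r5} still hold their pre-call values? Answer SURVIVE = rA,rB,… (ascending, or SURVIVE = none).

prologue: push r2 → mem[0x7b]=0xcc, sp=0x7b
body[0] sub  r1, r5, #32 → r1=0x75
body[1] mov  r2, #0x26 → r2=0x26
body[2] sub  r2, r3, r6 → r2=0xec
body[3] mov  r6, #0xf0 → r6=0xf0
body[4] sub  r5, r4, r7 → r5=0x56
epilogue: pop r2=0xcc, sp=0x7c
r0: callee-saved, written=False
r1: caller-saved, written=True
r2: callee-saved, written=True
r5: caller-saved, written=True

SURVIVE = r0,r2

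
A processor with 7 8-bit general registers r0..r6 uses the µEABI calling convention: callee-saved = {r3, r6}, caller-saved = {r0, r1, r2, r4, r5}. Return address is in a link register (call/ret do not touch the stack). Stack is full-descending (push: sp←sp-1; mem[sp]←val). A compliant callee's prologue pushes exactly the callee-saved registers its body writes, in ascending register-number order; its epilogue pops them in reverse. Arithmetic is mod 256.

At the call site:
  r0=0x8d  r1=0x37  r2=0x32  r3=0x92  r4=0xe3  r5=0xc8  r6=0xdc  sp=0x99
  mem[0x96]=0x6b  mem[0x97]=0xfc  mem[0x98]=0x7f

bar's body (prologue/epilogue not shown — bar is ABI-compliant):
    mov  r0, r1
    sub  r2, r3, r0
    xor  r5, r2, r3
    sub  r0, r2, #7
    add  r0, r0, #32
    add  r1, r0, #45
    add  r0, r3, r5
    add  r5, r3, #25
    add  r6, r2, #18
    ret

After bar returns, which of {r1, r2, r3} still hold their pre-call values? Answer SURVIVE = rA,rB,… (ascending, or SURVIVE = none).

SURVIVE = r3

prologue: push r6 → mem[0x98]=0xdc, sp=0x98
body[0] mov  r0, r1 → r0=0x37
body[1] sub  r2, r3, r0 → r2=0x5b
body[2] xor  r5, r2, r3 → r5=0xc9
body[3] sub  r0, r2, #7 → r0=0x54
body[4] add  r0, r0, #32 → r0=0x74
body[5] add  r1, r0, #45 → r1=0xa1
body[6] add  r0, r3, r5 → r0=0x5b
body[7] add  r5, r3, #25 → r5=0xab
body[8] add  r6, r2, #18 → r6=0x6d
epilogue: pop r6=0xdc, sp=0x99
r1: caller-saved, written=True
r2: caller-saved, written=True
r3: callee-saved, written=False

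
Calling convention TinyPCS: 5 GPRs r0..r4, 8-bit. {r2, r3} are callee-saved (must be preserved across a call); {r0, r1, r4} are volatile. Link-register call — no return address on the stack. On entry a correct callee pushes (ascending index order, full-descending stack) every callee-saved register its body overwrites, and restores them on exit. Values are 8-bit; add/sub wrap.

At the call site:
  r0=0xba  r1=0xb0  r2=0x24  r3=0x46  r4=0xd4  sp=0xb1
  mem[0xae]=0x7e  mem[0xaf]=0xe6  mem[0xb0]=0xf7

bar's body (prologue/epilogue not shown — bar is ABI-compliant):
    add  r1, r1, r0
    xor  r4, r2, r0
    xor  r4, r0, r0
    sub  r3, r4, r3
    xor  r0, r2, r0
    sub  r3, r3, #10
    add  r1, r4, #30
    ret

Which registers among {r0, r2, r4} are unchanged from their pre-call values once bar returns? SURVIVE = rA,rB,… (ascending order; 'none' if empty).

SURVIVE = r2

prologue: push r3 -> mem[0xb0]=0x46, sp=0xb0
body[0] add  r1, r1, r0 -> r1=0x6a
body[1] xor  r4, r2, r0 -> r4=0x9e
body[2] xor  r4, r0, r0 -> r4=0x00
body[3] sub  r3, r4, r3 -> r3=0xba
body[4] xor  r0, r2, r0 -> r0=0x9e
body[5] sub  r3, r3, #10 -> r3=0xb0
body[6] add  r1, r4, #30 -> r1=0x1e
epilogue: pop r3=0x46, sp=0xb1
r0: caller-saved, written=True
r2: callee-saved, written=False
r4: caller-saved, written=True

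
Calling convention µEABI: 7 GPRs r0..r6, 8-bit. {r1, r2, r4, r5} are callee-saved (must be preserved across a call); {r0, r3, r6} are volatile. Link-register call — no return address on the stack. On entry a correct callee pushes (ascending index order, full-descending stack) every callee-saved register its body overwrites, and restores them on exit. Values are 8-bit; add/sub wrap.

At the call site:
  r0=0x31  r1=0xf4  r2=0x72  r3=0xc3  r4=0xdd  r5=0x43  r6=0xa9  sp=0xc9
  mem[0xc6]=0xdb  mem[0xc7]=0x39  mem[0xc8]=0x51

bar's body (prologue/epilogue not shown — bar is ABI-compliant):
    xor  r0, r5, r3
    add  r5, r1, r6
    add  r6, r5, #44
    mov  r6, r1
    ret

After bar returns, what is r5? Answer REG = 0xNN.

REG = 0x43

prologue: push r5 -> mem[0xc8]=0x43, sp=0xc8
body[0] xor  r0, r5, r3 -> r0=0x80
body[1] add  r5, r1, r6 -> r5=0x9d
body[2] add  r6, r5, #44 -> r6=0xc9
body[3] mov  r6, r1 -> r6=0xf4
epilogue: pop r5=0x43, sp=0xc9
r5 is callee-saved -> restored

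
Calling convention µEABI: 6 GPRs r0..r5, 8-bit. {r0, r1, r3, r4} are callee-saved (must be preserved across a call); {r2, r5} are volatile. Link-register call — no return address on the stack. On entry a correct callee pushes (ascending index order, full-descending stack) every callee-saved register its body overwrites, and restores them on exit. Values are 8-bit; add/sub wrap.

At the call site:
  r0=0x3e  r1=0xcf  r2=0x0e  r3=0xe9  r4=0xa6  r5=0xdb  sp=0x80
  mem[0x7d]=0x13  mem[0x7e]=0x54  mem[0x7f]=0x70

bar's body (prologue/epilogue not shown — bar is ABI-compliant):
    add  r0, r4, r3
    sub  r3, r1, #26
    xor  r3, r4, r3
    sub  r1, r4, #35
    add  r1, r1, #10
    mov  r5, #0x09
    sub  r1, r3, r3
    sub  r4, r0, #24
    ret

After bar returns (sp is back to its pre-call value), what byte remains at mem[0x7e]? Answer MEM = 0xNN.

prologue: push r0 → mem[0x7f]=0x3e, sp=0x7f
prologue: push r1 → mem[0x7e]=0xcf, sp=0x7e
prologue: push r3 → mem[0x7d]=0xe9, sp=0x7d
prologue: push r4 → mem[0x7c]=0xa6, sp=0x7c
body[0] add  r0, r4, r3 → r0=0x8f
body[1] sub  r3, r1, #26 → r3=0xb5
body[2] xor  r3, r4, r3 → r3=0x13
body[3] sub  r1, r4, #35 → r1=0x83
body[4] add  r1, r1, #10 → r1=0x8d
body[5] mov  r5, #0x09 → r5=0x09
body[6] sub  r1, r3, r3 → r1=0x00
body[7] sub  r4, r0, #24 → r4=0x77
epilogue: pop r4=0xa6, sp=0x7d
epilogue: pop r3=0xe9, sp=0x7e
epilogue: pop r1=0xcf, sp=0x7f
epilogue: pop r0=0x3e, sp=0x80
prologue pushed ['r0', 'r1', 'r3', 'r4'] at ['0x7f', '0x7e', '0x7d', '0x7c']

MEM = 0xcf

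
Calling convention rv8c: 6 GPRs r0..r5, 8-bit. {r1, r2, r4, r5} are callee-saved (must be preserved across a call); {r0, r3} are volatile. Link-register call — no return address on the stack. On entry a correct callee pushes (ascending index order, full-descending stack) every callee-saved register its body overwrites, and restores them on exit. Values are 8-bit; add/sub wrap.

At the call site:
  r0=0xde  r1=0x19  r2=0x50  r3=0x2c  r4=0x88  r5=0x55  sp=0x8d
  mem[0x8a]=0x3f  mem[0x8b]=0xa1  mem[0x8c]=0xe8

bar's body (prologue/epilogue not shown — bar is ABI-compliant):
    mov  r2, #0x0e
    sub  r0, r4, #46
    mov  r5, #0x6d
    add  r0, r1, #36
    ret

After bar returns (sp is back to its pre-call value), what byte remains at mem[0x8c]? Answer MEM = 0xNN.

MEM = 0x50

prologue: push r2 → mem[0x8c]=0x50, sp=0x8c
prologue: push r5 → mem[0x8b]=0x55, sp=0x8b
body[0] mov  r2, #0x0e → r2=0x0e
body[1] sub  r0, r4, #46 → r0=0x5a
body[2] mov  r5, #0x6d → r5=0x6d
body[3] add  r0, r1, #36 → r0=0x3d
epilogue: pop r5=0x55, sp=0x8c
epilogue: pop r2=0x50, sp=0x8d
prologue pushed ['r2', 'r5'] at ['0x8c', '0x8b']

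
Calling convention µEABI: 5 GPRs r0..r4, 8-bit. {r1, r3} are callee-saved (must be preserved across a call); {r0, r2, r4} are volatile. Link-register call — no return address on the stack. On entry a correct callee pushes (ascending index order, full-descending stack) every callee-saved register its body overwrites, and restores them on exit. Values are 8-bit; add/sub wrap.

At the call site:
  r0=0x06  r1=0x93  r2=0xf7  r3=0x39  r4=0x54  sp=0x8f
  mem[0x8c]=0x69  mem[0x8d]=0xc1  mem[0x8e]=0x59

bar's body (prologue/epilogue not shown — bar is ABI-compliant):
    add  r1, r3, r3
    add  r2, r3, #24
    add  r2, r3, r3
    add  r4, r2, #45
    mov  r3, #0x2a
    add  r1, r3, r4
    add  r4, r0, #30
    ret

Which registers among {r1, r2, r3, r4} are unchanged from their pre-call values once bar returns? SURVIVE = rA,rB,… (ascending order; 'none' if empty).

prologue: push r1 -> mem[0x8e]=0x93, sp=0x8e
prologue: push r3 -> mem[0x8d]=0x39, sp=0x8d
body[0] add  r1, r3, r3 -> r1=0x72
body[1] add  r2, r3, #24 -> r2=0x51
body[2] add  r2, r3, r3 -> r2=0x72
body[3] add  r4, r2, #45 -> r4=0x9f
body[4] mov  r3, #0x2a -> r3=0x2a
body[5] add  r1, r3, r4 -> r1=0xc9
body[6] add  r4, r0, #30 -> r4=0x24
epilogue: pop r3=0x39, sp=0x8e
epilogue: pop r1=0x93, sp=0x8f
r1: callee-saved, written=True
r2: caller-saved, written=True
r3: callee-saved, written=True
r4: caller-saved, written=True

SURVIVE = r1,r3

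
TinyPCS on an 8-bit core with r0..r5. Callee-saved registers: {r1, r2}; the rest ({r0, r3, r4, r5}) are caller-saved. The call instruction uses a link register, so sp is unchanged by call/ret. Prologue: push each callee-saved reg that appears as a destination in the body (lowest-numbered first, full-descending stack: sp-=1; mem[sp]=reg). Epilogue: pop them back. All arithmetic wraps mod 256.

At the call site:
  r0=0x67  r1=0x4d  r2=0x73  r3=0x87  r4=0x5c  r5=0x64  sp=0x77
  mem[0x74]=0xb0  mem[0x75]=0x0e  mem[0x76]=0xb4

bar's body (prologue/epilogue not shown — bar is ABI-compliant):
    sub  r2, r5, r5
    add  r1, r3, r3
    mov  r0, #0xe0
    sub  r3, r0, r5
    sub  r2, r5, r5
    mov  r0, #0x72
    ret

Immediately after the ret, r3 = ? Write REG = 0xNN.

REG = 0x7c

prologue: push r1 -> mem[0x76]=0x4d, sp=0x76
prologue: push r2 -> mem[0x75]=0x73, sp=0x75
body[0] sub  r2, r5, r5 -> r2=0x00
body[1] add  r1, r3, r3 -> r1=0x0e
body[2] mov  r0, #0xe0 -> r0=0xe0
body[3] sub  r3, r0, r5 -> r3=0x7c
body[4] sub  r2, r5, r5 -> r2=0x00
body[5] mov  r0, #0x72 -> r0=0x72
epilogue: pop r2=0x73, sp=0x76
epilogue: pop r1=0x4d, sp=0x77
r3 is caller-saved -> body value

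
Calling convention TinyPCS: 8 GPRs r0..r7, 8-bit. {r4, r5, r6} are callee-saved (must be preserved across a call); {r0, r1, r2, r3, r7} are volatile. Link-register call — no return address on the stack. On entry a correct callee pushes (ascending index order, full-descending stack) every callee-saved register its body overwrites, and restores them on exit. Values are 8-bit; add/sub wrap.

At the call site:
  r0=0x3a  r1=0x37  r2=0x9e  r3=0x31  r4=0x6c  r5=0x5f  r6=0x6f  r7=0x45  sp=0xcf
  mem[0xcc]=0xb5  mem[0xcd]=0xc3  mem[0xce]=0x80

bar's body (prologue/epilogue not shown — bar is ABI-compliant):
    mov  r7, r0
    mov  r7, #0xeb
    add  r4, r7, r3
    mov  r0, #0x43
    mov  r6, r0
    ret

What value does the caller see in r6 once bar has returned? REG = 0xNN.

prologue: push r4 → mem[0xce]=0x6c, sp=0xce
prologue: push r6 → mem[0xcd]=0x6f, sp=0xcd
body[0] mov  r7, r0 → r7=0x3a
body[1] mov  r7, #0xeb → r7=0xeb
body[2] add  r4, r7, r3 → r4=0x1c
body[3] mov  r0, #0x43 → r0=0x43
body[4] mov  r6, r0 → r6=0x43
epilogue: pop r6=0x6f, sp=0xce
epilogue: pop r4=0x6c, sp=0xcf
r6 is callee-saved → restored

REG = 0x6f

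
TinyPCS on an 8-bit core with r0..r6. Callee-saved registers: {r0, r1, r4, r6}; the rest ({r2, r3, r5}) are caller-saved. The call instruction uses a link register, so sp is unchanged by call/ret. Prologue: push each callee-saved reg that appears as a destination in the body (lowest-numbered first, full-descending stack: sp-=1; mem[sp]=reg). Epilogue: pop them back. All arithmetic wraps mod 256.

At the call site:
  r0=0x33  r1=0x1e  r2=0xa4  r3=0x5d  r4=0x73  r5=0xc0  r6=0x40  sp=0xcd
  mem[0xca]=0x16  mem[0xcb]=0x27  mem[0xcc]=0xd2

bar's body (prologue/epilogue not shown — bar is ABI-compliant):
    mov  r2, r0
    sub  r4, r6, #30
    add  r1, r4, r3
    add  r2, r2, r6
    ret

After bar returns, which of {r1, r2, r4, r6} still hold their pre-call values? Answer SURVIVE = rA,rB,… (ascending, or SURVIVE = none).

SURVIVE = r1,r4,r6

prologue: push r1 -> mem[0xcc]=0x1e, sp=0xcc
prologue: push r4 -> mem[0xcb]=0x73, sp=0xcb
body[0] mov  r2, r0 -> r2=0x33
body[1] sub  r4, r6, #30 -> r4=0x22
body[2] add  r1, r4, r3 -> r1=0x7f
body[3] add  r2, r2, r6 -> r2=0x73
epilogue: pop r4=0x73, sp=0xcc
epilogue: pop r1=0x1e, sp=0xcd
r1: callee-saved, written=True
r2: caller-saved, written=True
r4: callee-saved, written=True
r6: callee-saved, written=False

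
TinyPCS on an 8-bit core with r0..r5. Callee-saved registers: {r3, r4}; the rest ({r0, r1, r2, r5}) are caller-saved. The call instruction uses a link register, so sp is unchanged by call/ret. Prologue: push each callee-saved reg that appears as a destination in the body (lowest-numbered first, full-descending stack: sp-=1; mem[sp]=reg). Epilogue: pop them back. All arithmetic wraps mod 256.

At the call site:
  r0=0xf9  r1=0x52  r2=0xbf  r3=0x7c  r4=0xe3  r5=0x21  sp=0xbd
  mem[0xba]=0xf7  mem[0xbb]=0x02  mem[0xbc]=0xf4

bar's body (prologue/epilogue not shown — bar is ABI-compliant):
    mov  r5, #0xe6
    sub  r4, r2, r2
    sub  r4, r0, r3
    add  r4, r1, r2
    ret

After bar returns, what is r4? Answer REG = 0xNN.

prologue: push r4 → mem[0xbc]=0xe3, sp=0xbc
body[0] mov  r5, #0xe6 → r5=0xe6
body[1] sub  r4, r2, r2 → r4=0x00
body[2] sub  r4, r0, r3 → r4=0x7d
body[3] add  r4, r1, r2 → r4=0x11
epilogue: pop r4=0xe3, sp=0xbd
r4 is callee-saved → restored

REG = 0xe3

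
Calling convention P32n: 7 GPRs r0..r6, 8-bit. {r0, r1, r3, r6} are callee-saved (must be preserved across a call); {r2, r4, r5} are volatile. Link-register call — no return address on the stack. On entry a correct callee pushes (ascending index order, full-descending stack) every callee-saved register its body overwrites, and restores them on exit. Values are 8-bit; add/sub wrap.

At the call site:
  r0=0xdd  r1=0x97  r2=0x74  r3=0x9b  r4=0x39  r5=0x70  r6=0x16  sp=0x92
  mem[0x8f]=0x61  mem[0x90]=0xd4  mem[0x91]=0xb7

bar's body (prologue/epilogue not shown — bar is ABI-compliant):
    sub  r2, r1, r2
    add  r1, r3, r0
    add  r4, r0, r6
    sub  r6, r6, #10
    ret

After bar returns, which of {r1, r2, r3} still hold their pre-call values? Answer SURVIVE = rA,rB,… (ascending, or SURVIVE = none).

SURVIVE = r1,r3

prologue: push r1 → mem[0x91]=0x97, sp=0x91
prologue: push r6 → mem[0x90]=0x16, sp=0x90
body[0] sub  r2, r1, r2 → r2=0x23
body[1] add  r1, r3, r0 → r1=0x78
body[2] add  r4, r0, r6 → r4=0xf3
body[3] sub  r6, r6, #10 → r6=0x0c
epilogue: pop r6=0x16, sp=0x91
epilogue: pop r1=0x97, sp=0x92
r1: callee-saved, written=True
r2: caller-saved, written=True
r3: callee-saved, written=False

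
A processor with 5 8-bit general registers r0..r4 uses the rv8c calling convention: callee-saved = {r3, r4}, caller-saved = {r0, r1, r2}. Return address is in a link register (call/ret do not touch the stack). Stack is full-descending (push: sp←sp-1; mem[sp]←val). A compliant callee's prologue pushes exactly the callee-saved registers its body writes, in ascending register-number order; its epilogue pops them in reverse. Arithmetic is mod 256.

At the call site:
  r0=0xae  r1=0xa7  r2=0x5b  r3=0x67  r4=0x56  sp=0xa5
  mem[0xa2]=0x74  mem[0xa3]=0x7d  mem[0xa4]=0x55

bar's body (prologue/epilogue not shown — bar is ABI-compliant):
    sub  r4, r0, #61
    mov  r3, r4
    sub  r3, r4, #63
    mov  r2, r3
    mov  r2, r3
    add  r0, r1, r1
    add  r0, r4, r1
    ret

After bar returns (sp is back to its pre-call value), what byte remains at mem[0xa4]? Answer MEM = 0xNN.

prologue: push r3 -> mem[0xa4]=0x67, sp=0xa4
prologue: push r4 -> mem[0xa3]=0x56, sp=0xa3
body[0] sub  r4, r0, #61 -> r4=0x71
body[1] mov  r3, r4 -> r3=0x71
body[2] sub  r3, r4, #63 -> r3=0x32
body[3] mov  r2, r3 -> r2=0x32
body[4] mov  r2, r3 -> r2=0x32
body[5] add  r0, r1, r1 -> r0=0x4e
body[6] add  r0, r4, r1 -> r0=0x18
epilogue: pop r4=0x56, sp=0xa4
epilogue: pop r3=0x67, sp=0xa5
prologue pushed ['r3', 'r4'] at ['0xa4', '0xa3']

MEM = 0x67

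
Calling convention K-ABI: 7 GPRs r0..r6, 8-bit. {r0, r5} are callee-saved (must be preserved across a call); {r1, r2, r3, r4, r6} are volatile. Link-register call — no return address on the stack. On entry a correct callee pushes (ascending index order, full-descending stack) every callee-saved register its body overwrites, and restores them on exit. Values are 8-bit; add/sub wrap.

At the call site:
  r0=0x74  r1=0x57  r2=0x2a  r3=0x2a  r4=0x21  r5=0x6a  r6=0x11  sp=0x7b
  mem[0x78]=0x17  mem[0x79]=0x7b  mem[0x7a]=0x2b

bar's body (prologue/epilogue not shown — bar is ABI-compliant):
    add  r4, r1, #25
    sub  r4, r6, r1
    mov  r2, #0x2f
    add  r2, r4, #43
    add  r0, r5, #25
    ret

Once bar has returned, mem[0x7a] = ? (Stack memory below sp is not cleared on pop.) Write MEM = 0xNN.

prologue: push r0 -> mem[0x7a]=0x74, sp=0x7a
body[0] add  r4, r1, #25 -> r4=0x70
body[1] sub  r4, r6, r1 -> r4=0xba
body[2] mov  r2, #0x2f -> r2=0x2f
body[3] add  r2, r4, #43 -> r2=0xe5
body[4] add  r0, r5, #25 -> r0=0x83
epilogue: pop r0=0x74, sp=0x7b
prologue pushed ['r0'] at ['0x7a']

MEM = 0x74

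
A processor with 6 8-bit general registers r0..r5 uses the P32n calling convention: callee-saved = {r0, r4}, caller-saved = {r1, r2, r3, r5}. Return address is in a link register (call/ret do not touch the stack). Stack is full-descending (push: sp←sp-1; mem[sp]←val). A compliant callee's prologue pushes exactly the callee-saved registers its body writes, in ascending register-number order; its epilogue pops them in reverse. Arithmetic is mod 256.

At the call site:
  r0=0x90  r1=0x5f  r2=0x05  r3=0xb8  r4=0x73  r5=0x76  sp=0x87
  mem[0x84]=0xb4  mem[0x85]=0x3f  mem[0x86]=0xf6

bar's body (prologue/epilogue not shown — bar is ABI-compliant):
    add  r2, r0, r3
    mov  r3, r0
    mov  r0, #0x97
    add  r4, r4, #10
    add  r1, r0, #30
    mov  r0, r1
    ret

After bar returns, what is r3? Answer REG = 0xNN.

prologue: push r0 → mem[0x86]=0x90, sp=0x86
prologue: push r4 → mem[0x85]=0x73, sp=0x85
body[0] add  r2, r0, r3 → r2=0x48
body[1] mov  r3, r0 → r3=0x90
body[2] mov  r0, #0x97 → r0=0x97
body[3] add  r4, r4, #10 → r4=0x7d
body[4] add  r1, r0, #30 → r1=0xb5
body[5] mov  r0, r1 → r0=0xb5
epilogue: pop r4=0x73, sp=0x86
epilogue: pop r0=0x90, sp=0x87
r3 is caller-saved → body value

REG = 0x90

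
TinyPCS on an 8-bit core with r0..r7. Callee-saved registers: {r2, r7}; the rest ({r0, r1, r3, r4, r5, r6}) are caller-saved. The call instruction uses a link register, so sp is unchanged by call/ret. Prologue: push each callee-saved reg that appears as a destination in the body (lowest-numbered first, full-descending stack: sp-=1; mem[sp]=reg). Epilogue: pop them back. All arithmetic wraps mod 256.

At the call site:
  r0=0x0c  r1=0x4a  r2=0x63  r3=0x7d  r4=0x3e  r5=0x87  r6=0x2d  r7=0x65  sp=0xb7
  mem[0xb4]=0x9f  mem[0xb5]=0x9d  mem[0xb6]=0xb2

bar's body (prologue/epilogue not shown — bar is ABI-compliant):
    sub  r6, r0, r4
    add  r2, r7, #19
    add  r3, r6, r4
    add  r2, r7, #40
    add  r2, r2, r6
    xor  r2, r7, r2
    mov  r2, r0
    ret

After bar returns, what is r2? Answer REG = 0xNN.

REG = 0x63

prologue: push r2 → mem[0xb6]=0x63, sp=0xb6
body[0] sub  r6, r0, r4 → r6=0xce
body[1] add  r2, r7, #19 → r2=0x78
body[2] add  r3, r6, r4 → r3=0x0c
body[3] add  r2, r7, #40 → r2=0x8d
body[4] add  r2, r2, r6 → r2=0x5b
body[5] xor  r2, r7, r2 → r2=0x3e
body[6] mov  r2, r0 → r2=0x0c
epilogue: pop r2=0x63, sp=0xb7
r2 is callee-saved → restored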